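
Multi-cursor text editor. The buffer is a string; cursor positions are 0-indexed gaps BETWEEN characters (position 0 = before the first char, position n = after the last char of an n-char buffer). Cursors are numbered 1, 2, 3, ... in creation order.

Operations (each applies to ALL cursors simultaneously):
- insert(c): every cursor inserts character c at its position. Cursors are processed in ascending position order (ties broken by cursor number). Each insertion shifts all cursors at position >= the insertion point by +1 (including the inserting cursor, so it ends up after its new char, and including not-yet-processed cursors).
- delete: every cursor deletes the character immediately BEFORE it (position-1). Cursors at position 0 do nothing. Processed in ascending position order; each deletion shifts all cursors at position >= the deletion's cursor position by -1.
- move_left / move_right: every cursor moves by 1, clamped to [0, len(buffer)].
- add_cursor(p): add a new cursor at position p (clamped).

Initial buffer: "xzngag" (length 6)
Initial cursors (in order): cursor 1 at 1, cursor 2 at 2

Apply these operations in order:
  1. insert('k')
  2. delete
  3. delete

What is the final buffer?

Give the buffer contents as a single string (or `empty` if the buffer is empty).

Answer: ngag

Derivation:
After op 1 (insert('k')): buffer="xkzkngag" (len 8), cursors c1@2 c2@4, authorship .1.2....
After op 2 (delete): buffer="xzngag" (len 6), cursors c1@1 c2@2, authorship ......
After op 3 (delete): buffer="ngag" (len 4), cursors c1@0 c2@0, authorship ....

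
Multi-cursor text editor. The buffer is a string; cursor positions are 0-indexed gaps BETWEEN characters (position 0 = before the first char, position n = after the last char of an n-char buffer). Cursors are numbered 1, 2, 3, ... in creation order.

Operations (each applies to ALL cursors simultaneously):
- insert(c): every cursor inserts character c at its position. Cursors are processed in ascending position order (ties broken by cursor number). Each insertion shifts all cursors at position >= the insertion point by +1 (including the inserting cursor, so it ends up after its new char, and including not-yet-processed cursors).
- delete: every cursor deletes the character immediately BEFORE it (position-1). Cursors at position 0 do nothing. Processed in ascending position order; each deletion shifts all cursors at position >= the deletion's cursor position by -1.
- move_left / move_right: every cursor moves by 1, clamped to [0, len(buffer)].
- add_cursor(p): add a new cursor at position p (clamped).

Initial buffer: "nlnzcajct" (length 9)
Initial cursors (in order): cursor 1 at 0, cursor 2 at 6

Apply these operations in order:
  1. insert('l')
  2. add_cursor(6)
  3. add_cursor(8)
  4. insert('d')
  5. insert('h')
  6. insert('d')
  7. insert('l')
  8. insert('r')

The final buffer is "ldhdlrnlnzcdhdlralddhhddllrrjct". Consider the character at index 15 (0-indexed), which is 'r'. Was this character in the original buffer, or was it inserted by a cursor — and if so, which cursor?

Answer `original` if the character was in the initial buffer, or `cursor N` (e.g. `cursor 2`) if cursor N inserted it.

After op 1 (insert('l')): buffer="lnlnzcaljct" (len 11), cursors c1@1 c2@8, authorship 1......2...
After op 2 (add_cursor(6)): buffer="lnlnzcaljct" (len 11), cursors c1@1 c3@6 c2@8, authorship 1......2...
After op 3 (add_cursor(8)): buffer="lnlnzcaljct" (len 11), cursors c1@1 c3@6 c2@8 c4@8, authorship 1......2...
After op 4 (insert('d')): buffer="ldnlnzcdalddjct" (len 15), cursors c1@2 c3@8 c2@12 c4@12, authorship 11.....3.224...
After op 5 (insert('h')): buffer="ldhnlnzcdhalddhhjct" (len 19), cursors c1@3 c3@10 c2@16 c4@16, authorship 111.....33.22424...
After op 6 (insert('d')): buffer="ldhdnlnzcdhdalddhhddjct" (len 23), cursors c1@4 c3@12 c2@20 c4@20, authorship 1111.....333.2242424...
After op 7 (insert('l')): buffer="ldhdlnlnzcdhdlalddhhddlljct" (len 27), cursors c1@5 c3@14 c2@24 c4@24, authorship 11111.....3333.224242424...
After op 8 (insert('r')): buffer="ldhdlrnlnzcdhdlralddhhddllrrjct" (len 31), cursors c1@6 c3@16 c2@28 c4@28, authorship 111111.....33333.22424242424...
Authorship (.=original, N=cursor N): 1 1 1 1 1 1 . . . . . 3 3 3 3 3 . 2 2 4 2 4 2 4 2 4 2 4 . . .
Index 15: author = 3

Answer: cursor 3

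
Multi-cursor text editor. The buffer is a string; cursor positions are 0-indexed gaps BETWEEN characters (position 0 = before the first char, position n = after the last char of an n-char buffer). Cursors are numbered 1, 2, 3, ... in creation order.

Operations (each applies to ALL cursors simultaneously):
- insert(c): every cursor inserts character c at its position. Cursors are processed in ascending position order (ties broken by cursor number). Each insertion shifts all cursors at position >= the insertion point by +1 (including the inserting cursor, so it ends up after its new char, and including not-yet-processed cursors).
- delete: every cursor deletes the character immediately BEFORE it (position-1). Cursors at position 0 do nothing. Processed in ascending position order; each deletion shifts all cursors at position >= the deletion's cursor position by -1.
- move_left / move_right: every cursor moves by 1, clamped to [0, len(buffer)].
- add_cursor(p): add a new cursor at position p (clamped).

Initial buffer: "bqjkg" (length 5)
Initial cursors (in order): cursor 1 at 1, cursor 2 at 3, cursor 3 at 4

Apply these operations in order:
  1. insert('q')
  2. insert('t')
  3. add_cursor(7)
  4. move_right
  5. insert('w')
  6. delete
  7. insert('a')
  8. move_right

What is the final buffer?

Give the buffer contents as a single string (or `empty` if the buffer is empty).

Answer: bqtqajqtkaaqtga

Derivation:
After op 1 (insert('q')): buffer="bqqjqkqg" (len 8), cursors c1@2 c2@5 c3@7, authorship .1..2.3.
After op 2 (insert('t')): buffer="bqtqjqtkqtg" (len 11), cursors c1@3 c2@7 c3@10, authorship .11..22.33.
After op 3 (add_cursor(7)): buffer="bqtqjqtkqtg" (len 11), cursors c1@3 c2@7 c4@7 c3@10, authorship .11..22.33.
After op 4 (move_right): buffer="bqtqjqtkqtg" (len 11), cursors c1@4 c2@8 c4@8 c3@11, authorship .11..22.33.
After op 5 (insert('w')): buffer="bqtqwjqtkwwqtgw" (len 15), cursors c1@5 c2@11 c4@11 c3@15, authorship .11.1.22.2433.3
After op 6 (delete): buffer="bqtqjqtkqtg" (len 11), cursors c1@4 c2@8 c4@8 c3@11, authorship .11..22.33.
After op 7 (insert('a')): buffer="bqtqajqtkaaqtga" (len 15), cursors c1@5 c2@11 c4@11 c3@15, authorship .11.1.22.2433.3
After op 8 (move_right): buffer="bqtqajqtkaaqtga" (len 15), cursors c1@6 c2@12 c4@12 c3@15, authorship .11.1.22.2433.3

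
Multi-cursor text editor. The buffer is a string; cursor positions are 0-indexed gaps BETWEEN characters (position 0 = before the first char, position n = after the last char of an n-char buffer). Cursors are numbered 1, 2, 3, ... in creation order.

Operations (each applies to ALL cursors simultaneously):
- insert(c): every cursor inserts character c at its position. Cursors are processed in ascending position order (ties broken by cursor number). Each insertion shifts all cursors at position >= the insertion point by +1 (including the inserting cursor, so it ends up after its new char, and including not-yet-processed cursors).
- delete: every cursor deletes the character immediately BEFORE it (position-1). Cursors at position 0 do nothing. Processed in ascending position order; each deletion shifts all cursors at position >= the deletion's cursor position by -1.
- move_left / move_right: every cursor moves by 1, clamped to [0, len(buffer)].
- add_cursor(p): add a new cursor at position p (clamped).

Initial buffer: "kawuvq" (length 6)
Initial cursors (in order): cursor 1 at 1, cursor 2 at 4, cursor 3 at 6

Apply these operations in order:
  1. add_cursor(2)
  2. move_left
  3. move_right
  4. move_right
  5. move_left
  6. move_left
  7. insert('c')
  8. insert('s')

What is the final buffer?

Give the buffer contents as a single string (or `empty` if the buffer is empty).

Answer: cskcsawcsucsvq

Derivation:
After op 1 (add_cursor(2)): buffer="kawuvq" (len 6), cursors c1@1 c4@2 c2@4 c3@6, authorship ......
After op 2 (move_left): buffer="kawuvq" (len 6), cursors c1@0 c4@1 c2@3 c3@5, authorship ......
After op 3 (move_right): buffer="kawuvq" (len 6), cursors c1@1 c4@2 c2@4 c3@6, authorship ......
After op 4 (move_right): buffer="kawuvq" (len 6), cursors c1@2 c4@3 c2@5 c3@6, authorship ......
After op 5 (move_left): buffer="kawuvq" (len 6), cursors c1@1 c4@2 c2@4 c3@5, authorship ......
After op 6 (move_left): buffer="kawuvq" (len 6), cursors c1@0 c4@1 c2@3 c3@4, authorship ......
After op 7 (insert('c')): buffer="ckcawcucvq" (len 10), cursors c1@1 c4@3 c2@6 c3@8, authorship 1.4..2.3..
After op 8 (insert('s')): buffer="cskcsawcsucsvq" (len 14), cursors c1@2 c4@5 c2@9 c3@12, authorship 11.44..22.33..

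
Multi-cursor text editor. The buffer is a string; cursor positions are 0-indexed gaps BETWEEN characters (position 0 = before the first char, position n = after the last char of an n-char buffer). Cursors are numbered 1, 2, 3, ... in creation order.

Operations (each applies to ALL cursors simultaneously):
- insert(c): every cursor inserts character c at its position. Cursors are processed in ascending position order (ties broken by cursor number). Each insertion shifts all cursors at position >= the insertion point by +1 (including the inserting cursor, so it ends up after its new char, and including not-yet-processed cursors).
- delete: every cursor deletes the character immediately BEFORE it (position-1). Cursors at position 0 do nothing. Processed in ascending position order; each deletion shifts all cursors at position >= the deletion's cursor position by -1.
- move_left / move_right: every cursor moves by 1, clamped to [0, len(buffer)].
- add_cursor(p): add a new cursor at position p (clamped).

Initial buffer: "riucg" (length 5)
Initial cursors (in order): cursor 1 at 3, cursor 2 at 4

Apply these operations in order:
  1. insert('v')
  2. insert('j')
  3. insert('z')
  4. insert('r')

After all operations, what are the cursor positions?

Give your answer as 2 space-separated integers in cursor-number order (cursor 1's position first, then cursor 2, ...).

After op 1 (insert('v')): buffer="riuvcvg" (len 7), cursors c1@4 c2@6, authorship ...1.2.
After op 2 (insert('j')): buffer="riuvjcvjg" (len 9), cursors c1@5 c2@8, authorship ...11.22.
After op 3 (insert('z')): buffer="riuvjzcvjzg" (len 11), cursors c1@6 c2@10, authorship ...111.222.
After op 4 (insert('r')): buffer="riuvjzrcvjzrg" (len 13), cursors c1@7 c2@12, authorship ...1111.2222.

Answer: 7 12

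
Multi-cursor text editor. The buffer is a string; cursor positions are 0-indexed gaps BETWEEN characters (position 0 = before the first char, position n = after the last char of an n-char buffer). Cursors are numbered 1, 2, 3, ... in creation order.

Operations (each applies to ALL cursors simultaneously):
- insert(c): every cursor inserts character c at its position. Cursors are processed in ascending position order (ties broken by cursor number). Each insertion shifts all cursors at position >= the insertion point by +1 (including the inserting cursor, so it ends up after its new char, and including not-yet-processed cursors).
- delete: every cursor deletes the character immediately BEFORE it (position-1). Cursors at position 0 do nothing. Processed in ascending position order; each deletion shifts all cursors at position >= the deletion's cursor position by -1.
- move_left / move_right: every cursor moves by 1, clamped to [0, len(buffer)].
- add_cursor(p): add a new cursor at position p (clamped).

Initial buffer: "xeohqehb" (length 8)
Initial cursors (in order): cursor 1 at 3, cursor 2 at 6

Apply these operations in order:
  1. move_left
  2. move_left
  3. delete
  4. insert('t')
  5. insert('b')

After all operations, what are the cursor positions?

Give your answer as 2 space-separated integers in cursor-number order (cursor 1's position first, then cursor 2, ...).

Answer: 2 6

Derivation:
After op 1 (move_left): buffer="xeohqehb" (len 8), cursors c1@2 c2@5, authorship ........
After op 2 (move_left): buffer="xeohqehb" (len 8), cursors c1@1 c2@4, authorship ........
After op 3 (delete): buffer="eoqehb" (len 6), cursors c1@0 c2@2, authorship ......
After op 4 (insert('t')): buffer="teotqehb" (len 8), cursors c1@1 c2@4, authorship 1..2....
After op 5 (insert('b')): buffer="tbeotbqehb" (len 10), cursors c1@2 c2@6, authorship 11..22....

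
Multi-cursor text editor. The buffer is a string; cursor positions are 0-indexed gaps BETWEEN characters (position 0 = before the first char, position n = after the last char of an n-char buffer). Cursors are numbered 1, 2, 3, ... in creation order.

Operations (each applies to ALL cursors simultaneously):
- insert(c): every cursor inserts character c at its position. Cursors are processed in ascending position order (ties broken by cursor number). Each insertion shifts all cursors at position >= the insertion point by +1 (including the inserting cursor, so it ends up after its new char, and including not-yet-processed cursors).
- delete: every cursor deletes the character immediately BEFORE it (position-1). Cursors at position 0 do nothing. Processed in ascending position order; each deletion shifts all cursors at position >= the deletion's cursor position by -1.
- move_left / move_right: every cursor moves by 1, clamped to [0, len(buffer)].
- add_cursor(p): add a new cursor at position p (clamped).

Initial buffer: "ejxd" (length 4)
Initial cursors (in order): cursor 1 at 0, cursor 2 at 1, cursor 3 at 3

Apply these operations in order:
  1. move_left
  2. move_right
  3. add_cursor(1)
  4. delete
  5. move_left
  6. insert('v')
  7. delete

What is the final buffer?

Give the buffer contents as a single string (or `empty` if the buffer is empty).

Answer: jd

Derivation:
After op 1 (move_left): buffer="ejxd" (len 4), cursors c1@0 c2@0 c3@2, authorship ....
After op 2 (move_right): buffer="ejxd" (len 4), cursors c1@1 c2@1 c3@3, authorship ....
After op 3 (add_cursor(1)): buffer="ejxd" (len 4), cursors c1@1 c2@1 c4@1 c3@3, authorship ....
After op 4 (delete): buffer="jd" (len 2), cursors c1@0 c2@0 c4@0 c3@1, authorship ..
After op 5 (move_left): buffer="jd" (len 2), cursors c1@0 c2@0 c3@0 c4@0, authorship ..
After op 6 (insert('v')): buffer="vvvvjd" (len 6), cursors c1@4 c2@4 c3@4 c4@4, authorship 1234..
After op 7 (delete): buffer="jd" (len 2), cursors c1@0 c2@0 c3@0 c4@0, authorship ..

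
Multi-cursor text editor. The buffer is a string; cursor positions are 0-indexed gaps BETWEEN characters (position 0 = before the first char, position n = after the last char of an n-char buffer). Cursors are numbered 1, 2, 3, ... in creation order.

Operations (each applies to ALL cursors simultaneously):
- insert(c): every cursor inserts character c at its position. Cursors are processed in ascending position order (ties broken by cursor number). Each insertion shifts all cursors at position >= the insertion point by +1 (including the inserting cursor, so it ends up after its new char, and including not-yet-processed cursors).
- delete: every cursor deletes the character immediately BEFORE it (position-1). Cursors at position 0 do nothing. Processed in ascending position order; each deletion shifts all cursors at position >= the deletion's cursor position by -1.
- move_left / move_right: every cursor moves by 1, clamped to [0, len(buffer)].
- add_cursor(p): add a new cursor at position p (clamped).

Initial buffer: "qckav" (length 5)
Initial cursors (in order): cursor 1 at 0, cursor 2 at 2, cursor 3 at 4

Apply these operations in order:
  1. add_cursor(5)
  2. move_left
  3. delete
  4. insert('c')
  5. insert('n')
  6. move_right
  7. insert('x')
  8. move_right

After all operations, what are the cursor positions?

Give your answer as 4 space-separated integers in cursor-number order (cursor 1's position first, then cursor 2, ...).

Answer: 8 8 14 14

Derivation:
After op 1 (add_cursor(5)): buffer="qckav" (len 5), cursors c1@0 c2@2 c3@4 c4@5, authorship .....
After op 2 (move_left): buffer="qckav" (len 5), cursors c1@0 c2@1 c3@3 c4@4, authorship .....
After op 3 (delete): buffer="cv" (len 2), cursors c1@0 c2@0 c3@1 c4@1, authorship ..
After op 4 (insert('c')): buffer="cccccv" (len 6), cursors c1@2 c2@2 c3@5 c4@5, authorship 12.34.
After op 5 (insert('n')): buffer="ccnncccnnv" (len 10), cursors c1@4 c2@4 c3@9 c4@9, authorship 1212.3434.
After op 6 (move_right): buffer="ccnncccnnv" (len 10), cursors c1@5 c2@5 c3@10 c4@10, authorship 1212.3434.
After op 7 (insert('x')): buffer="ccnncxxccnnvxx" (len 14), cursors c1@7 c2@7 c3@14 c4@14, authorship 1212.123434.34
After op 8 (move_right): buffer="ccnncxxccnnvxx" (len 14), cursors c1@8 c2@8 c3@14 c4@14, authorship 1212.123434.34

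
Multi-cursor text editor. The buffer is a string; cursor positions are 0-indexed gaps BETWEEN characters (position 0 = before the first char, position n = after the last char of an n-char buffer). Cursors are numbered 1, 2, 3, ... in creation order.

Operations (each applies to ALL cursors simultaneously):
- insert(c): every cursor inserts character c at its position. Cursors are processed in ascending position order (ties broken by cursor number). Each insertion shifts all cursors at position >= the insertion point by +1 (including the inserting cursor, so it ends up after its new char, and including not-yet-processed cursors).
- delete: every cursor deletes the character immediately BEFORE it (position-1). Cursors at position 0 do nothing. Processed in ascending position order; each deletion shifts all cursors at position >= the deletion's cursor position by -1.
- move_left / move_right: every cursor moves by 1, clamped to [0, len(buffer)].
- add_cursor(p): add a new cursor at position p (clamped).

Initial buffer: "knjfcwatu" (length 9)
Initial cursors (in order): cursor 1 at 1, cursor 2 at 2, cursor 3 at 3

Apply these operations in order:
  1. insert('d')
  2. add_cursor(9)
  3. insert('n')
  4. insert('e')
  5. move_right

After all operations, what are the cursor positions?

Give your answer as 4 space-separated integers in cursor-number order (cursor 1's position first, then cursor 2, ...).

Answer: 5 9 13 18

Derivation:
After op 1 (insert('d')): buffer="kdndjdfcwatu" (len 12), cursors c1@2 c2@4 c3@6, authorship .1.2.3......
After op 2 (add_cursor(9)): buffer="kdndjdfcwatu" (len 12), cursors c1@2 c2@4 c3@6 c4@9, authorship .1.2.3......
After op 3 (insert('n')): buffer="kdnndnjdnfcwnatu" (len 16), cursors c1@3 c2@6 c3@9 c4@13, authorship .11.22.33...4...
After op 4 (insert('e')): buffer="kdnendnejdnefcwneatu" (len 20), cursors c1@4 c2@8 c3@12 c4@17, authorship .111.222.333...44...
After op 5 (move_right): buffer="kdnendnejdnefcwneatu" (len 20), cursors c1@5 c2@9 c3@13 c4@18, authorship .111.222.333...44...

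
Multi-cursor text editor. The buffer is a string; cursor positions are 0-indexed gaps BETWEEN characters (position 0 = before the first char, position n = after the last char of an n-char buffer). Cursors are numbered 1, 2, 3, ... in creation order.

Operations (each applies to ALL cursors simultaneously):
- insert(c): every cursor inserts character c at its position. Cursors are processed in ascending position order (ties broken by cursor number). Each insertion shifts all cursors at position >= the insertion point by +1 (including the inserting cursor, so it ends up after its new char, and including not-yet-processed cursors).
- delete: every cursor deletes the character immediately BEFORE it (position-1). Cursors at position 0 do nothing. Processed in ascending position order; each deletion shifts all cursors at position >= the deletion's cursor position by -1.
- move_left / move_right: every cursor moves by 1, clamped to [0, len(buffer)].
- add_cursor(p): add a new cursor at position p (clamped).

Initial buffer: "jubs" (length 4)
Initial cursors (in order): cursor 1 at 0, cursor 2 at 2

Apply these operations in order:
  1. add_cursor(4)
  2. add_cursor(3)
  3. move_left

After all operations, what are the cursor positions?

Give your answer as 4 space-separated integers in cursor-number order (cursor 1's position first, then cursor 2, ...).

Answer: 0 1 3 2

Derivation:
After op 1 (add_cursor(4)): buffer="jubs" (len 4), cursors c1@0 c2@2 c3@4, authorship ....
After op 2 (add_cursor(3)): buffer="jubs" (len 4), cursors c1@0 c2@2 c4@3 c3@4, authorship ....
After op 3 (move_left): buffer="jubs" (len 4), cursors c1@0 c2@1 c4@2 c3@3, authorship ....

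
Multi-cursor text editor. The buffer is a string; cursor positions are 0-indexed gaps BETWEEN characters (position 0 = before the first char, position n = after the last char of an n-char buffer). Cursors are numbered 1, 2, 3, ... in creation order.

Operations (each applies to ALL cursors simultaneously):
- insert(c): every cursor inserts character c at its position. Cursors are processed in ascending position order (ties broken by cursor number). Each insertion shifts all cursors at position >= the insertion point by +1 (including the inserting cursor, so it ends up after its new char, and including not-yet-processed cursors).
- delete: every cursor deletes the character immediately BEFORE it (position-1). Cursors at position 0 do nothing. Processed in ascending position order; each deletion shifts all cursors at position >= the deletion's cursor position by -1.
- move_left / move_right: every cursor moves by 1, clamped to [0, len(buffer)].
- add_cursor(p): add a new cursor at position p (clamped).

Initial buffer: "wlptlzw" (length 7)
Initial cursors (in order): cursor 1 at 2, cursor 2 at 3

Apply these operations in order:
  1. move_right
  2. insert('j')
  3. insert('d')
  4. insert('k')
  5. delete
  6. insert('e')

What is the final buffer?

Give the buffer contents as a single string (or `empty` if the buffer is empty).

Answer: wlpjdetjdelzw

Derivation:
After op 1 (move_right): buffer="wlptlzw" (len 7), cursors c1@3 c2@4, authorship .......
After op 2 (insert('j')): buffer="wlpjtjlzw" (len 9), cursors c1@4 c2@6, authorship ...1.2...
After op 3 (insert('d')): buffer="wlpjdtjdlzw" (len 11), cursors c1@5 c2@8, authorship ...11.22...
After op 4 (insert('k')): buffer="wlpjdktjdklzw" (len 13), cursors c1@6 c2@10, authorship ...111.222...
After op 5 (delete): buffer="wlpjdtjdlzw" (len 11), cursors c1@5 c2@8, authorship ...11.22...
After op 6 (insert('e')): buffer="wlpjdetjdelzw" (len 13), cursors c1@6 c2@10, authorship ...111.222...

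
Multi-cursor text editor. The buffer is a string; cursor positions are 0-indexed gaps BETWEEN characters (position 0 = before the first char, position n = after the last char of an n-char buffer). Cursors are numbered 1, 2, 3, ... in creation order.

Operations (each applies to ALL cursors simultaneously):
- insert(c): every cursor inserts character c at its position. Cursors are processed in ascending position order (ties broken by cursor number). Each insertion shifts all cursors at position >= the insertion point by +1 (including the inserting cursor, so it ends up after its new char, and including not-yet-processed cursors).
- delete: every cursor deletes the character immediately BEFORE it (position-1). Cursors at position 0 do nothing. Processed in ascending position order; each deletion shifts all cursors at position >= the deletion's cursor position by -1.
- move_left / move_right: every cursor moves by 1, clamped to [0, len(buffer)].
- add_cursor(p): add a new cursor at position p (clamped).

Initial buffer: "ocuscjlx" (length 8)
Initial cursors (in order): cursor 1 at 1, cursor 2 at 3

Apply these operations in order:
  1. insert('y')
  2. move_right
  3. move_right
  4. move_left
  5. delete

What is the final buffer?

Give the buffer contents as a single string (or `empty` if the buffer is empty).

After op 1 (insert('y')): buffer="oycuyscjlx" (len 10), cursors c1@2 c2@5, authorship .1..2.....
After op 2 (move_right): buffer="oycuyscjlx" (len 10), cursors c1@3 c2@6, authorship .1..2.....
After op 3 (move_right): buffer="oycuyscjlx" (len 10), cursors c1@4 c2@7, authorship .1..2.....
After op 4 (move_left): buffer="oycuyscjlx" (len 10), cursors c1@3 c2@6, authorship .1..2.....
After op 5 (delete): buffer="oyuycjlx" (len 8), cursors c1@2 c2@4, authorship .1.2....

Answer: oyuycjlx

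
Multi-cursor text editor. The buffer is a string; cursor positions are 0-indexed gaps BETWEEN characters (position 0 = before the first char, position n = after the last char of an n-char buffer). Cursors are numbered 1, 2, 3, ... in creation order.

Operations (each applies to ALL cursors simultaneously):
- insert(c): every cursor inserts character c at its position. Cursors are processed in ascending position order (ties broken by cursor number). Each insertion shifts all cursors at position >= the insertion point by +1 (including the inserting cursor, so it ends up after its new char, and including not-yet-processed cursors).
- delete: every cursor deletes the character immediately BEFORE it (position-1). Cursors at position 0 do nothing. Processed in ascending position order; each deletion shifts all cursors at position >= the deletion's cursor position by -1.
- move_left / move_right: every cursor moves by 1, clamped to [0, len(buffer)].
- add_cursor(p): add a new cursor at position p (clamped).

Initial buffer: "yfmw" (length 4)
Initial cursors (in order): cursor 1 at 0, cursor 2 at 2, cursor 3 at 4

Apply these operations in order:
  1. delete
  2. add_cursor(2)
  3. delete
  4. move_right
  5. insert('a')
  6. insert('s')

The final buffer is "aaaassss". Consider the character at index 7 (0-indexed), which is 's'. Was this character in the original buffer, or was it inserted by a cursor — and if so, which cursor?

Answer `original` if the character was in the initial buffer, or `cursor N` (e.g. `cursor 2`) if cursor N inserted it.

After op 1 (delete): buffer="ym" (len 2), cursors c1@0 c2@1 c3@2, authorship ..
After op 2 (add_cursor(2)): buffer="ym" (len 2), cursors c1@0 c2@1 c3@2 c4@2, authorship ..
After op 3 (delete): buffer="" (len 0), cursors c1@0 c2@0 c3@0 c4@0, authorship 
After op 4 (move_right): buffer="" (len 0), cursors c1@0 c2@0 c3@0 c4@0, authorship 
After op 5 (insert('a')): buffer="aaaa" (len 4), cursors c1@4 c2@4 c3@4 c4@4, authorship 1234
After op 6 (insert('s')): buffer="aaaassss" (len 8), cursors c1@8 c2@8 c3@8 c4@8, authorship 12341234
Authorship (.=original, N=cursor N): 1 2 3 4 1 2 3 4
Index 7: author = 4

Answer: cursor 4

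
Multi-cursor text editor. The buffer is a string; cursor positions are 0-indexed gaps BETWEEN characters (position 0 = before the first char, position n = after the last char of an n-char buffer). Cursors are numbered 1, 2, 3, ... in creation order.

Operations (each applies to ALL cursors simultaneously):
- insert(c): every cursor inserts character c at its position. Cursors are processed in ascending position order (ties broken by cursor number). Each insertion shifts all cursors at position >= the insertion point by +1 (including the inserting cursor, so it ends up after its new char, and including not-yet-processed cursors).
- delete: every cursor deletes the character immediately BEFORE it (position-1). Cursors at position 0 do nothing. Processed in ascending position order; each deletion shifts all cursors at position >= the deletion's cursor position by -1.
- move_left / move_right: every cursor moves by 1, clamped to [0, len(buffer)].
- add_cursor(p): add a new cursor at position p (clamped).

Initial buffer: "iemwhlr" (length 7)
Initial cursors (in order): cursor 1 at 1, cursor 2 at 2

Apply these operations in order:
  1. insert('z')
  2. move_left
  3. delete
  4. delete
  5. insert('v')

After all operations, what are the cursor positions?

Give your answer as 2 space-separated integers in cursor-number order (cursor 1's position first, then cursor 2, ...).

After op 1 (insert('z')): buffer="izezmwhlr" (len 9), cursors c1@2 c2@4, authorship .1.2.....
After op 2 (move_left): buffer="izezmwhlr" (len 9), cursors c1@1 c2@3, authorship .1.2.....
After op 3 (delete): buffer="zzmwhlr" (len 7), cursors c1@0 c2@1, authorship 12.....
After op 4 (delete): buffer="zmwhlr" (len 6), cursors c1@0 c2@0, authorship 2.....
After op 5 (insert('v')): buffer="vvzmwhlr" (len 8), cursors c1@2 c2@2, authorship 122.....

Answer: 2 2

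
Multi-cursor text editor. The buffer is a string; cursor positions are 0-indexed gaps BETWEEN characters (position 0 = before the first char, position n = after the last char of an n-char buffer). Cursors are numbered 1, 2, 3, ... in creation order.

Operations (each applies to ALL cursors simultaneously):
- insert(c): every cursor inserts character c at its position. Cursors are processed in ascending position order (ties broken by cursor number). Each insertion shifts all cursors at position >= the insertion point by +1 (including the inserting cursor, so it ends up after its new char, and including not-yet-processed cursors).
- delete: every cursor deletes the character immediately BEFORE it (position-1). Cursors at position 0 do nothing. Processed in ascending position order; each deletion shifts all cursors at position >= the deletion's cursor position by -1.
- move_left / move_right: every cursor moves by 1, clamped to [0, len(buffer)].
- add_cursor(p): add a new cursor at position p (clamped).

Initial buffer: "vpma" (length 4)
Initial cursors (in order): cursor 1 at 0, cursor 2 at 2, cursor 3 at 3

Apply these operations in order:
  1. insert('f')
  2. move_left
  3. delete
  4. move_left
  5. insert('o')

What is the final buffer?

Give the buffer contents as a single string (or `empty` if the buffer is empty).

After op 1 (insert('f')): buffer="fvpfmfa" (len 7), cursors c1@1 c2@4 c3@6, authorship 1..2.3.
After op 2 (move_left): buffer="fvpfmfa" (len 7), cursors c1@0 c2@3 c3@5, authorship 1..2.3.
After op 3 (delete): buffer="fvffa" (len 5), cursors c1@0 c2@2 c3@3, authorship 1.23.
After op 4 (move_left): buffer="fvffa" (len 5), cursors c1@0 c2@1 c3@2, authorship 1.23.
After op 5 (insert('o')): buffer="ofovoffa" (len 8), cursors c1@1 c2@3 c3@5, authorship 112.323.

Answer: ofovoffa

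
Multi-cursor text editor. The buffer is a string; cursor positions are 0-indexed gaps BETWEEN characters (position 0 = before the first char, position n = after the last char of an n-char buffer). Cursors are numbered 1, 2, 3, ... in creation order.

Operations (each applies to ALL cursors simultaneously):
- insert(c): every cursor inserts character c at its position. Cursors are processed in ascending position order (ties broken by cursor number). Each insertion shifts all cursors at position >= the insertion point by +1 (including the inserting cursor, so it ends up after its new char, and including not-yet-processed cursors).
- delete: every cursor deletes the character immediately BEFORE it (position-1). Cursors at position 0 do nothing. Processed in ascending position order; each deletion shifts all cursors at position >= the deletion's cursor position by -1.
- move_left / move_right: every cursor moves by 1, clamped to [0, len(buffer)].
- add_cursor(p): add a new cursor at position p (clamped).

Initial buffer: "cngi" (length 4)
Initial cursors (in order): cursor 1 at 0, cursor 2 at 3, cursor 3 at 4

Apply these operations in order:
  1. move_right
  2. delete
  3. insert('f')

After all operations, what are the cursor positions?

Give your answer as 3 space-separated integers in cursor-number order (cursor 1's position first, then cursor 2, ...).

After op 1 (move_right): buffer="cngi" (len 4), cursors c1@1 c2@4 c3@4, authorship ....
After op 2 (delete): buffer="n" (len 1), cursors c1@0 c2@1 c3@1, authorship .
After op 3 (insert('f')): buffer="fnff" (len 4), cursors c1@1 c2@4 c3@4, authorship 1.23

Answer: 1 4 4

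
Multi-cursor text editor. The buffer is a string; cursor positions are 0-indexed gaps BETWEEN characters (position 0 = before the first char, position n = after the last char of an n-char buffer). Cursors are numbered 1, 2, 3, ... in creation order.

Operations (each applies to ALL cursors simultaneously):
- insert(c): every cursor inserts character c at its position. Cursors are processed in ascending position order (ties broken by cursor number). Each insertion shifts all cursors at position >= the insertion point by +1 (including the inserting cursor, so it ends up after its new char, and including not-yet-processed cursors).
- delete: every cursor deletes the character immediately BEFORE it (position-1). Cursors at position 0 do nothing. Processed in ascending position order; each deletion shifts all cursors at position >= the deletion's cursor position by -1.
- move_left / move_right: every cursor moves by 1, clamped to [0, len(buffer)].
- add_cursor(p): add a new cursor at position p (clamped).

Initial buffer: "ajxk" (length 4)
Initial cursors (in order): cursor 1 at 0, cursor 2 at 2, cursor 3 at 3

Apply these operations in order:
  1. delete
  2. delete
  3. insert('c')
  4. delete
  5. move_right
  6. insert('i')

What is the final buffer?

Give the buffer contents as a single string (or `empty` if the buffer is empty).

After op 1 (delete): buffer="ak" (len 2), cursors c1@0 c2@1 c3@1, authorship ..
After op 2 (delete): buffer="k" (len 1), cursors c1@0 c2@0 c3@0, authorship .
After op 3 (insert('c')): buffer="ccck" (len 4), cursors c1@3 c2@3 c3@3, authorship 123.
After op 4 (delete): buffer="k" (len 1), cursors c1@0 c2@0 c3@0, authorship .
After op 5 (move_right): buffer="k" (len 1), cursors c1@1 c2@1 c3@1, authorship .
After op 6 (insert('i')): buffer="kiii" (len 4), cursors c1@4 c2@4 c3@4, authorship .123

Answer: kiii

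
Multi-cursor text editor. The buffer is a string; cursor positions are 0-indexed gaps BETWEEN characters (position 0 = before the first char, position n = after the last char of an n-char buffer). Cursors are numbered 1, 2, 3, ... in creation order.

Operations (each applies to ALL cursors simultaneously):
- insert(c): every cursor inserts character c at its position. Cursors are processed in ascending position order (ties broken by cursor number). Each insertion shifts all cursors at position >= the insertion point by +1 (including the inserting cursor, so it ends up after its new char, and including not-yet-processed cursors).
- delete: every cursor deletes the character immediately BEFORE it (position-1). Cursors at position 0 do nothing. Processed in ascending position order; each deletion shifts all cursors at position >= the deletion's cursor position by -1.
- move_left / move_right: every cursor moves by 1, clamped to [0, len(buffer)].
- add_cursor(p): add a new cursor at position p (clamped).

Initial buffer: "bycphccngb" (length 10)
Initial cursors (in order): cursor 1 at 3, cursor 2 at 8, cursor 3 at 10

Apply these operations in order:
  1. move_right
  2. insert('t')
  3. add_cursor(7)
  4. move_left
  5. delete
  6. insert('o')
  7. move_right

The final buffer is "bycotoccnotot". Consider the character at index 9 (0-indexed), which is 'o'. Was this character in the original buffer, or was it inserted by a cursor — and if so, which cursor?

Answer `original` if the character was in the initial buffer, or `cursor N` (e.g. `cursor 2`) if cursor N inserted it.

After op 1 (move_right): buffer="bycphccngb" (len 10), cursors c1@4 c2@9 c3@10, authorship ..........
After op 2 (insert('t')): buffer="bycpthccngtbt" (len 13), cursors c1@5 c2@11 c3@13, authorship ....1.....2.3
After op 3 (add_cursor(7)): buffer="bycpthccngtbt" (len 13), cursors c1@5 c4@7 c2@11 c3@13, authorship ....1.....2.3
After op 4 (move_left): buffer="bycpthccngtbt" (len 13), cursors c1@4 c4@6 c2@10 c3@12, authorship ....1.....2.3
After op 5 (delete): buffer="byctccntt" (len 9), cursors c1@3 c4@4 c2@7 c3@8, authorship ...1...23
After op 6 (insert('o')): buffer="bycotoccnotot" (len 13), cursors c1@4 c4@6 c2@10 c3@12, authorship ...114...2233
After op 7 (move_right): buffer="bycotoccnotot" (len 13), cursors c1@5 c4@7 c2@11 c3@13, authorship ...114...2233
Authorship (.=original, N=cursor N): . . . 1 1 4 . . . 2 2 3 3
Index 9: author = 2

Answer: cursor 2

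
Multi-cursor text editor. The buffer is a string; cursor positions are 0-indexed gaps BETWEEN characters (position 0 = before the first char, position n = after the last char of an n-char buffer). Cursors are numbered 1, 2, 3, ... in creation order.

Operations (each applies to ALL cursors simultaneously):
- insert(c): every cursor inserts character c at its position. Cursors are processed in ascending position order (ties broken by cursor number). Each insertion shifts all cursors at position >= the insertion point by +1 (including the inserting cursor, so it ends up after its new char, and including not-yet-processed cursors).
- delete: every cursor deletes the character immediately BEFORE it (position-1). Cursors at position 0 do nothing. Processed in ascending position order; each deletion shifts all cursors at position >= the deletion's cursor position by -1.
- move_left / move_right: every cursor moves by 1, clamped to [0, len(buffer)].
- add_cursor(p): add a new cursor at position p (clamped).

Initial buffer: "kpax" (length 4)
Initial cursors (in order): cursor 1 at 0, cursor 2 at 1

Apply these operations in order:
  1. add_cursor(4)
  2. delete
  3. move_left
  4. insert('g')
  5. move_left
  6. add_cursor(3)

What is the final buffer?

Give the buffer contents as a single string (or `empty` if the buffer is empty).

After op 1 (add_cursor(4)): buffer="kpax" (len 4), cursors c1@0 c2@1 c3@4, authorship ....
After op 2 (delete): buffer="pa" (len 2), cursors c1@0 c2@0 c3@2, authorship ..
After op 3 (move_left): buffer="pa" (len 2), cursors c1@0 c2@0 c3@1, authorship ..
After op 4 (insert('g')): buffer="ggpga" (len 5), cursors c1@2 c2@2 c3@4, authorship 12.3.
After op 5 (move_left): buffer="ggpga" (len 5), cursors c1@1 c2@1 c3@3, authorship 12.3.
After op 6 (add_cursor(3)): buffer="ggpga" (len 5), cursors c1@1 c2@1 c3@3 c4@3, authorship 12.3.

Answer: ggpga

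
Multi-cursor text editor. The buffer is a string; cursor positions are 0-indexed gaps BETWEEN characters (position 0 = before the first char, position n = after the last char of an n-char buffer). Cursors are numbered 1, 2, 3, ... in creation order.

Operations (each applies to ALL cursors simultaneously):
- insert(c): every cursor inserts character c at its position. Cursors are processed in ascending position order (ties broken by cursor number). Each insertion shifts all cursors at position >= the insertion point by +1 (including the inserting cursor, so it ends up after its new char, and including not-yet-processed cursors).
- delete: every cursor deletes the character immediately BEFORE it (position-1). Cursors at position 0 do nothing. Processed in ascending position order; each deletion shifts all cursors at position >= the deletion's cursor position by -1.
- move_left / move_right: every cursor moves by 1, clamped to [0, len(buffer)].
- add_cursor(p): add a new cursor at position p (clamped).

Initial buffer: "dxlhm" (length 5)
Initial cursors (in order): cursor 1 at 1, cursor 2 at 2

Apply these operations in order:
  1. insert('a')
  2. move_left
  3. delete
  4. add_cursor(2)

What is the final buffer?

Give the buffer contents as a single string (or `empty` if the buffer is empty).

Answer: aalhm

Derivation:
After op 1 (insert('a')): buffer="daxalhm" (len 7), cursors c1@2 c2@4, authorship .1.2...
After op 2 (move_left): buffer="daxalhm" (len 7), cursors c1@1 c2@3, authorship .1.2...
After op 3 (delete): buffer="aalhm" (len 5), cursors c1@0 c2@1, authorship 12...
After op 4 (add_cursor(2)): buffer="aalhm" (len 5), cursors c1@0 c2@1 c3@2, authorship 12...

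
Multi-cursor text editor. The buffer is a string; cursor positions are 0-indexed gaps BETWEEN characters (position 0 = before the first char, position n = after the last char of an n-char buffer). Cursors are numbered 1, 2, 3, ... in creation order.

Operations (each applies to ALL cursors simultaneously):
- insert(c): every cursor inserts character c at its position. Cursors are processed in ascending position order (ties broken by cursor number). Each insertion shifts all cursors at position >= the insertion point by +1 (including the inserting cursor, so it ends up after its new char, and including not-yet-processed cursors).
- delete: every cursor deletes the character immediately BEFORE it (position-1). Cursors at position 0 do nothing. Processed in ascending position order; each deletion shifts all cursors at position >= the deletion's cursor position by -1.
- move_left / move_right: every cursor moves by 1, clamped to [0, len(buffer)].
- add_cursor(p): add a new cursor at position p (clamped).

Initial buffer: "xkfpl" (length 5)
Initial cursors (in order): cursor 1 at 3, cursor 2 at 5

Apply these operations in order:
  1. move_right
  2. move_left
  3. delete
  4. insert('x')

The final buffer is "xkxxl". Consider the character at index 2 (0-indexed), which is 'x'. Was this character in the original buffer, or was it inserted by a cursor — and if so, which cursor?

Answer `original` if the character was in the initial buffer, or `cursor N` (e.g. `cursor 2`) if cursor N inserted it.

After op 1 (move_right): buffer="xkfpl" (len 5), cursors c1@4 c2@5, authorship .....
After op 2 (move_left): buffer="xkfpl" (len 5), cursors c1@3 c2@4, authorship .....
After op 3 (delete): buffer="xkl" (len 3), cursors c1@2 c2@2, authorship ...
After op 4 (insert('x')): buffer="xkxxl" (len 5), cursors c1@4 c2@4, authorship ..12.
Authorship (.=original, N=cursor N): . . 1 2 .
Index 2: author = 1

Answer: cursor 1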